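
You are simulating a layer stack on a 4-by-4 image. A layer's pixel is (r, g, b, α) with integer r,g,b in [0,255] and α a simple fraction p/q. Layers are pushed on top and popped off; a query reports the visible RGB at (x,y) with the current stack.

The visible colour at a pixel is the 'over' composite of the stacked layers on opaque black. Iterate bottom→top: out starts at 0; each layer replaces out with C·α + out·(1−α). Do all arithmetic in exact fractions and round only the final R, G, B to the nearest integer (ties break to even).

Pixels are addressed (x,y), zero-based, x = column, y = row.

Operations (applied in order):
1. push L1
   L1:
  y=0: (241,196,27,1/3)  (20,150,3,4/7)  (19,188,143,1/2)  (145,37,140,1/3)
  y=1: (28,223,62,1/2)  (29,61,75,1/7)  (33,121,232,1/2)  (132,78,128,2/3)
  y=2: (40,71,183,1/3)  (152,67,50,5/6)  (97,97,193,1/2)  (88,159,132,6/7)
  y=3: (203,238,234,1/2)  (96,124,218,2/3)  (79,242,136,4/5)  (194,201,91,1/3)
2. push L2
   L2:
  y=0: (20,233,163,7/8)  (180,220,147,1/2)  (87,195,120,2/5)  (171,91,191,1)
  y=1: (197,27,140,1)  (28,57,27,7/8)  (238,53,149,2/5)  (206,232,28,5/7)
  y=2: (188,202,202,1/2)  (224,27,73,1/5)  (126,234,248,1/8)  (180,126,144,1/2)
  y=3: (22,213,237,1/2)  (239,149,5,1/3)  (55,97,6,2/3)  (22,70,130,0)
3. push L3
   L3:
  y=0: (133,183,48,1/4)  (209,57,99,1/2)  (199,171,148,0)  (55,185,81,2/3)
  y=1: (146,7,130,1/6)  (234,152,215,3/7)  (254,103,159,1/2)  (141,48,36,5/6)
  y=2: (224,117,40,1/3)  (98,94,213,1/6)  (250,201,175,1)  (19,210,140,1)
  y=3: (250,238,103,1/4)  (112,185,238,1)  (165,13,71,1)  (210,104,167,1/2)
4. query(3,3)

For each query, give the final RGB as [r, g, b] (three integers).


at x=3,y=3 over L1,L2,L3:
after L1 α=1/3: [194/3, 67, 91/3]
after L2 α=0: [194/3, 67, 91/3]
after L3 α=1/2: [412/3, 171/2, 296/3]
rounded: [137, 86, 99]


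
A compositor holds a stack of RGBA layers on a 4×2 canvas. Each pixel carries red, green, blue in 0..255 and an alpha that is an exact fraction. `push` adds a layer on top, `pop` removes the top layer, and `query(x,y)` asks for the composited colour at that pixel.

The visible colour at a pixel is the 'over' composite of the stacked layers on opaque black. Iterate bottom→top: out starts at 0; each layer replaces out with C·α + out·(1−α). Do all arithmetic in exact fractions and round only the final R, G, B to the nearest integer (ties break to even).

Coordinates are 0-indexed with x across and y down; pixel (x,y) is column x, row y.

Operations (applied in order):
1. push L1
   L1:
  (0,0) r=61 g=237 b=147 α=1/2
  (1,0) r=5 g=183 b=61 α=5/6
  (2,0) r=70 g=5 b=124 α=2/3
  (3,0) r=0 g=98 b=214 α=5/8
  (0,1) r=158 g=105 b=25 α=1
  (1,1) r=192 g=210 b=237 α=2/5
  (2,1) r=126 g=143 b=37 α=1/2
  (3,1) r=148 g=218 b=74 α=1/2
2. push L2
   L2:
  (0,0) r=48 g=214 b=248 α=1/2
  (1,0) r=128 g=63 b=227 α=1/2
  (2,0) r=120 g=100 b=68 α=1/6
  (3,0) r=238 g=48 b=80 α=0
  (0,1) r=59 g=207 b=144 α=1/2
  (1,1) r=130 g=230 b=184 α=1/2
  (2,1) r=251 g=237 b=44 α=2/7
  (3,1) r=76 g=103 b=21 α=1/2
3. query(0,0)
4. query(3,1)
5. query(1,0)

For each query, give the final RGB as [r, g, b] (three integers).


at x=0,y=0 over L1,L2:
+L1 (α=1/2) → [61/2, 237/2, 147/2]
+L2 (α=1/2) → [157/4, 665/4, 643/4]
→ [39, 166, 161]

query (3,1) [L1,L2] — begin 0,0,0
L1 α=1/2: [74, 109, 37]
L2 α=1/2: [75, 106, 29]
= [75, 106, 29]

query (1,0) [L1,L2] — begin 0,0,0
L1 α=5/6: [25/6, 305/2, 305/6]
L2 α=1/2: [793/12, 431/4, 1667/12]
→ [66, 108, 139]


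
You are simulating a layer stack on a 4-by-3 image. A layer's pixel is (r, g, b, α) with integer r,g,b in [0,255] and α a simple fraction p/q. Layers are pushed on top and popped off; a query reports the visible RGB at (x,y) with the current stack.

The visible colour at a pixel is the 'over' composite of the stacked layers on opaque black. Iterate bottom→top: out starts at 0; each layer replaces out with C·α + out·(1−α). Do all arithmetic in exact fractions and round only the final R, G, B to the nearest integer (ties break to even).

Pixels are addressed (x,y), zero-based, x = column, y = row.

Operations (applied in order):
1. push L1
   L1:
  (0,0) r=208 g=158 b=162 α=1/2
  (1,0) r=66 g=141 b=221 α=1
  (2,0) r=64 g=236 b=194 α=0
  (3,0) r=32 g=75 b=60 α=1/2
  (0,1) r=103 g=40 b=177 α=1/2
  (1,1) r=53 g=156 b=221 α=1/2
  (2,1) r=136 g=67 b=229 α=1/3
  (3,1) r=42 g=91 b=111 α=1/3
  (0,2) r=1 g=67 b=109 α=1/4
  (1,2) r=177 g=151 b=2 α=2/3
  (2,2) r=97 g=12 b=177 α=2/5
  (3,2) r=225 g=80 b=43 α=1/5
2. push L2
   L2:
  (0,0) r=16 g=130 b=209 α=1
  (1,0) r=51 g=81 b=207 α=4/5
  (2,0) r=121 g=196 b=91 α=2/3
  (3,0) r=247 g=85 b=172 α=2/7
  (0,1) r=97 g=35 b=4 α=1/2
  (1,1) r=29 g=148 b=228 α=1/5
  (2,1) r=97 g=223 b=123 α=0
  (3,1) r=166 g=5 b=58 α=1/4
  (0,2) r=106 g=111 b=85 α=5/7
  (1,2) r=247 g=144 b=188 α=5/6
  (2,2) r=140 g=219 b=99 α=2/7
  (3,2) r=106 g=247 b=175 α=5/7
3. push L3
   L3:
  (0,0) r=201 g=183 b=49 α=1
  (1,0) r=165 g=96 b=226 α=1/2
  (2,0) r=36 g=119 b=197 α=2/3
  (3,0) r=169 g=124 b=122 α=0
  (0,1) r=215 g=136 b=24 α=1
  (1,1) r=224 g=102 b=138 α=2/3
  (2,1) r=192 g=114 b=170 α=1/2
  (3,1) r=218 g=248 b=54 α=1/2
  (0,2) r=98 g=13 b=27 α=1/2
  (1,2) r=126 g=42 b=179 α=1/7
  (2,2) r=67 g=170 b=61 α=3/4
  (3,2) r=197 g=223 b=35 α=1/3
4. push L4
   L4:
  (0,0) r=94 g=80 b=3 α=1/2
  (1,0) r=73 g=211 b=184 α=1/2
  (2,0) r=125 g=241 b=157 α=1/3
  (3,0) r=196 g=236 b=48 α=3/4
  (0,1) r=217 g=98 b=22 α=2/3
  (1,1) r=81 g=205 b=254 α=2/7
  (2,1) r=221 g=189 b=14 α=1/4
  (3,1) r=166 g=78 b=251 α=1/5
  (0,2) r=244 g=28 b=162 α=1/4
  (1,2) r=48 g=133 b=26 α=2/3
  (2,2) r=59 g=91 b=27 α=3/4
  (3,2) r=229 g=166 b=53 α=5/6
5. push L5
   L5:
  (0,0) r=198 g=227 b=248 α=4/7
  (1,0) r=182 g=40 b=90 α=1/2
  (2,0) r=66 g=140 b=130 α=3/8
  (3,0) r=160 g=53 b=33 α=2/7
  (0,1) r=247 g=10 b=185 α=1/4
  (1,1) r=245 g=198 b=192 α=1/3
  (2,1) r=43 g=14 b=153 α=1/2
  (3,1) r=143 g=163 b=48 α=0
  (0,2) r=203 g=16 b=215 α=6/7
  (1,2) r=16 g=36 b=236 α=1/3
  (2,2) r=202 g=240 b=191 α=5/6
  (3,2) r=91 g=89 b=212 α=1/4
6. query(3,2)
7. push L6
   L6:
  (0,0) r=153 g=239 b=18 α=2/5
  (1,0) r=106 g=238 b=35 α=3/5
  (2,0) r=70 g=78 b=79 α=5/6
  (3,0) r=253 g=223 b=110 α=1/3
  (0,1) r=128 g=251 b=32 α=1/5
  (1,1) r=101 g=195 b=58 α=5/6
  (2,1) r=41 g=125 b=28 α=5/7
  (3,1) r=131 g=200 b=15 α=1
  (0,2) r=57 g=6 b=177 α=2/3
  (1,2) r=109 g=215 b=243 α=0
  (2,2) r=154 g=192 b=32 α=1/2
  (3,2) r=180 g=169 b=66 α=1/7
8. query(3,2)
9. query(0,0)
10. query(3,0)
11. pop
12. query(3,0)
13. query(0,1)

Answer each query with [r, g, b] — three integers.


(3,2) stack=L1,L2,L3,L4,L5; from [0,0,0]:
after L1 α=1/5: [45, 16, 43/5]
after L2 α=5/7: [620/7, 181, 4461/35]
after L3 α=1/3: [873/7, 195, 10147/105]
after L4 α=5/6: [4444/21, 1025/6, 18986/315]
after L5 α=1/4: [5081/28, 1203/8, 20623/210]
→ [181, 150, 98]

(3,2) stack=L1,L2,L3,L4,L5,L6; from [0,0,0]:
after L1 α=1/5: [45, 16, 43/5]
after L2 α=5/7: [620/7, 181, 4461/35]
after L3 α=1/3: [873/7, 195, 10147/105]
after L4 α=5/6: [4444/21, 1025/6, 18986/315]
after L5 α=1/4: [5081/28, 1203/8, 20623/210]
after L6 α=1/7: [17763/98, 4285/28, 22933/245]
= [181, 153, 94]

query (0,0) [L1,L2,L3,L4,L5,L6] — begin 0,0,0
after L1 α=1/2: [104, 79, 81]
after L2 α=1: [16, 130, 209]
after L3 α=1: [201, 183, 49]
after L4 α=1/2: [295/2, 263/2, 26]
after L5 α=4/7: [2469/14, 2605/14, 1070/7]
after L6 α=2/5: [11691/70, 14507/70, 3462/35]
→ [167, 207, 99]

(3,0) stack=L1,L2,L3,L4,L5,L6; from [0,0,0]:
+L1 (α=1/2) → [16, 75/2, 30]
+L2 (α=2/7) → [82, 715/14, 494/7]
+L3 (α=0) → [82, 715/14, 494/7]
+L4 (α=3/4) → [335/2, 10627/56, 751/14]
+L5 (α=2/7) → [2315/14, 59071/392, 4679/98]
+L6 (α=1/3) → [1362/7, 102779/588, 10069/147]
→ [195, 175, 68]

query (3,0) [L1,L2,L3,L4,L5] — begin 0,0,0
L1 α=1/2: [16, 75/2, 30]
L2 α=2/7: [82, 715/14, 494/7]
L3 α=0: [82, 715/14, 494/7]
L4 α=3/4: [335/2, 10627/56, 751/14]
L5 α=2/7: [2315/14, 59071/392, 4679/98]
rounded: [165, 151, 48]

(0,1) stack=L1,L2,L3,L4,L5; from [0,0,0]:
L1 α=1/2: [103/2, 20, 177/2]
L2 α=1/2: [297/4, 55/2, 185/4]
L3 α=1: [215, 136, 24]
L4 α=2/3: [649/3, 332/3, 68/3]
L5 α=1/4: [224, 171/2, 253/4]
rounded: [224, 86, 63]


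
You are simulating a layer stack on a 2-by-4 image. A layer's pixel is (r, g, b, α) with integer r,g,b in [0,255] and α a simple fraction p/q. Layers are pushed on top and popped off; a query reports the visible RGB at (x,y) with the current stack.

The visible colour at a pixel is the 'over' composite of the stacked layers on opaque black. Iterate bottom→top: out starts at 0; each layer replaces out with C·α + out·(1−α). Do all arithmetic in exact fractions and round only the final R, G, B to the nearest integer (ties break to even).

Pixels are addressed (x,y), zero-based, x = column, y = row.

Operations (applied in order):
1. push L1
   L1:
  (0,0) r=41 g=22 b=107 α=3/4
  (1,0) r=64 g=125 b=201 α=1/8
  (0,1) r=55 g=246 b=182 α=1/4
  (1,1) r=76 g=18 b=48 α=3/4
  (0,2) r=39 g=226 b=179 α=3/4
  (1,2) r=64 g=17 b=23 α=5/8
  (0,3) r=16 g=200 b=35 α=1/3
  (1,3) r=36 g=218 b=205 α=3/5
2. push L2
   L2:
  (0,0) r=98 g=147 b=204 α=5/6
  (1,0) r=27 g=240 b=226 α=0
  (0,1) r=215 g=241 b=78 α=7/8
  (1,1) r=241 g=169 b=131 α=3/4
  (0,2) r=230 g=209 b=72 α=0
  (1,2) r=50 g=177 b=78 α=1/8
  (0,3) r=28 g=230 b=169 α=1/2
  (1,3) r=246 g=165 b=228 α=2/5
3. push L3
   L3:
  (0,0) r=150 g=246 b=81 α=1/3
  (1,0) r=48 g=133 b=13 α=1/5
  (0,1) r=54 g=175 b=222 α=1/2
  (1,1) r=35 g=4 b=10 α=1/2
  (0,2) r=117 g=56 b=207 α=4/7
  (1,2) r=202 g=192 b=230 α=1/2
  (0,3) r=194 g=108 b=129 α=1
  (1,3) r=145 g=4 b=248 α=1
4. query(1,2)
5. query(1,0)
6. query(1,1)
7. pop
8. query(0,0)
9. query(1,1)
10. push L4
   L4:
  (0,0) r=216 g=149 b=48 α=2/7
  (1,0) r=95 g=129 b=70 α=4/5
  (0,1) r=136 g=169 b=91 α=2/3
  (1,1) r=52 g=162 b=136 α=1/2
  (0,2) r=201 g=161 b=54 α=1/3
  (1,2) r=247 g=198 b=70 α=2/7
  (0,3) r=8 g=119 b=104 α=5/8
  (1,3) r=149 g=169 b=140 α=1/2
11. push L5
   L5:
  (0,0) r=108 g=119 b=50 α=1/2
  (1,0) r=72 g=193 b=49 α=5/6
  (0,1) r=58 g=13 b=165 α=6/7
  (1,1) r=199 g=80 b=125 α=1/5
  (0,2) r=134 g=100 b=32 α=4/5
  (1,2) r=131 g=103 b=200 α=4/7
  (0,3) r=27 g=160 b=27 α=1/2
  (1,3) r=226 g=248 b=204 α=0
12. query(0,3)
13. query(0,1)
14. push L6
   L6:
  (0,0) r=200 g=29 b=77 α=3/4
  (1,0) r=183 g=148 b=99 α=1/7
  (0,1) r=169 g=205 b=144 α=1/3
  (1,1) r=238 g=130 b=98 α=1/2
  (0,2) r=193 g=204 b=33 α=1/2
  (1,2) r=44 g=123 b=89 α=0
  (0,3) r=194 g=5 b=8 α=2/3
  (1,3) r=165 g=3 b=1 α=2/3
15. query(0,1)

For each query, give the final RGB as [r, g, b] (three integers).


(1,2) stack=L1,L2,L3; from [0,0,0]:
+L1 (α=5/8) → [40, 85/8, 115/8]
+L2 (α=1/8) → [165/4, 2011/64, 1429/64]
+L3 (α=1/2) → [973/8, 14299/128, 16149/128]
= [122, 112, 126]

query (1,0) [L1,L2,L3] — begin 0,0,0
+L1 (α=1/8) → [8, 125/8, 201/8]
+L2 (α=0) → [8, 125/8, 201/8]
+L3 (α=1/5) → [16, 391/10, 227/10]
→ [16, 39, 23]

at x=1,y=1 over L1,L2,L3:
L1 α=3/4: [57, 27/2, 36]
L2 α=3/4: [195, 1041/8, 429/4]
L3 α=1/2: [115, 1073/16, 469/8]
= [115, 67, 59]

at x=0,y=0 over L1,L2:
after L1 α=3/4: [123/4, 33/2, 321/4]
after L2 α=5/6: [2083/24, 501/4, 1467/8]
rounded: [87, 125, 183]

(1,1) stack=L1,L2; from [0,0,0]:
L1 α=3/4: [57, 27/2, 36]
L2 α=3/4: [195, 1041/8, 429/4]
= [195, 130, 107]

at x=0,y=3 over L1,L2,L4,L5:
+L1 (α=1/3) → [16/3, 200/3, 35/3]
+L2 (α=1/2) → [50/3, 445/3, 271/3]
+L4 (α=5/8) → [45/4, 130, 791/8]
+L5 (α=1/2) → [153/8, 145, 1007/16]
rounded: [19, 145, 63]

at x=0,y=1 over L1,L2,L4,L5:
+L1 (α=1/4) → [55/4, 123/2, 91/2]
+L2 (α=7/8) → [6075/32, 3497/16, 1183/16]
+L4 (α=2/3) → [14779/96, 8905/48, 1365/16]
+L5 (α=6/7) → [48187/672, 1807/48, 17205/112]
→ [72, 38, 154]

query (0,1) [L1,L2,L4,L5,L6] — begin 0,0,0
after L1 α=1/4: [55/4, 123/2, 91/2]
after L2 α=7/8: [6075/32, 3497/16, 1183/16]
after L4 α=2/3: [14779/96, 8905/48, 1365/16]
after L5 α=6/7: [48187/672, 1807/48, 17205/112]
after L6 α=1/3: [104971/1008, 6727/72, 8423/56]
rounded: [104, 93, 150]


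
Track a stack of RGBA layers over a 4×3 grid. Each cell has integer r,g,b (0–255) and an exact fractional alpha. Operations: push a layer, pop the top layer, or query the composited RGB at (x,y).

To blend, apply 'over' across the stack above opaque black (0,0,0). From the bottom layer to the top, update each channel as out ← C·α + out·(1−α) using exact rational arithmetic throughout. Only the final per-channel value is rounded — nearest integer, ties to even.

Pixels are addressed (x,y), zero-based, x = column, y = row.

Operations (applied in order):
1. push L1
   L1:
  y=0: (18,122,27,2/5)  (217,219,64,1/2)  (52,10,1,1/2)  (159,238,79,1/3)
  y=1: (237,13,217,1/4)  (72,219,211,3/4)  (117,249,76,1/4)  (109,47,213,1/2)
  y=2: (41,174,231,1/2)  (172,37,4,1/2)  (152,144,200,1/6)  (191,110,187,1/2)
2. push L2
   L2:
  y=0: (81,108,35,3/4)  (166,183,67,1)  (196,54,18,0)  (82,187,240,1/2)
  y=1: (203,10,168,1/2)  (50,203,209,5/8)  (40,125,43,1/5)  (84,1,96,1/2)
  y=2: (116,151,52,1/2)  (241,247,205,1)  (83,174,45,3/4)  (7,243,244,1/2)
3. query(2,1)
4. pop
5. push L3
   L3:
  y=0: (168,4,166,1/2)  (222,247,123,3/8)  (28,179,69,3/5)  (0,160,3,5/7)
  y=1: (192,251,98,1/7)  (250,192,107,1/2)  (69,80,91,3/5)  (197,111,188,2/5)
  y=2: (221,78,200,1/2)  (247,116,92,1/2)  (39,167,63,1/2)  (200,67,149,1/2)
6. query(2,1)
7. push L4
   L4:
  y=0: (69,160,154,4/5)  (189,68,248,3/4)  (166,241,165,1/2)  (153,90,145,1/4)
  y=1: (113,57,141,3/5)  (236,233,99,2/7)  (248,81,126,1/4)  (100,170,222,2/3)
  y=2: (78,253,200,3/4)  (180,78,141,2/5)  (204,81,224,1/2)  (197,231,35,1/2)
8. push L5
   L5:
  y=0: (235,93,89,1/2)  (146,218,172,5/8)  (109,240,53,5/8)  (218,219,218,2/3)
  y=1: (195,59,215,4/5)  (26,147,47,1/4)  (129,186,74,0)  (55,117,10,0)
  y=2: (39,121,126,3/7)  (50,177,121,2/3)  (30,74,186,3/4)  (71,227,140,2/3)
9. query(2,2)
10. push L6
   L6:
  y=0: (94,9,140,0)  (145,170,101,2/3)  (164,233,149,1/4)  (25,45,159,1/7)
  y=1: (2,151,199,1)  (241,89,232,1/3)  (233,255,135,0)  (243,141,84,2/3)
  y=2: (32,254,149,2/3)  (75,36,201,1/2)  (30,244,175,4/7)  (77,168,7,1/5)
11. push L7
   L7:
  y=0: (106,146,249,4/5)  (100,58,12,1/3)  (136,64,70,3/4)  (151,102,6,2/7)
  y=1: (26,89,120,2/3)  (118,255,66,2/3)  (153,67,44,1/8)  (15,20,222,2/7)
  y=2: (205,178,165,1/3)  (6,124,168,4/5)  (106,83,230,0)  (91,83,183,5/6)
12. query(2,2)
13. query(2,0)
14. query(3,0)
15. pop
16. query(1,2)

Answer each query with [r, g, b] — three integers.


query (2,1) [L1,L2] — begin 0,0,0
L1 α=1/4: [117/4, 249/4, 19]
L2 α=1/5: [157/5, 374/5, 119/5]
= [31, 75, 24]

at x=2,y=1 over L1,L3:
after L1 α=1/4: [117/4, 249/4, 19]
after L3 α=3/5: [531/10, 729/10, 311/5]
→ [53, 73, 62]

at x=2,y=2 over L1,L3,L4,L5:
after L1 α=1/6: [76/3, 24, 100/3]
after L3 α=1/2: [193/6, 191/2, 289/6]
after L4 α=1/2: [1417/12, 353/4, 1633/12]
after L5 α=3/4: [2497/48, 1241/16, 8329/48]
rounded: [52, 78, 174]

query (2,2) [L1,L3,L4,L5,L6,L7] — begin 0,0,0
L1 α=1/6: [76/3, 24, 100/3]
L3 α=1/2: [193/6, 191/2, 289/6]
L4 α=1/2: [1417/12, 353/4, 1633/12]
L5 α=3/4: [2497/48, 1241/16, 8329/48]
L6 α=4/7: [631/16, 19339/112, 19529/112]
L7 α=0: [631/16, 19339/112, 19529/112]
→ [39, 173, 174]

at x=2,y=0 over L1,L3,L4,L5,L6,L7:
after L1 α=1/2: [26, 5, 1/2]
after L3 α=3/5: [136/5, 547/5, 208/5]
after L4 α=1/2: [483/5, 876/5, 1033/10]
after L5 α=5/8: [2087/20, 2157/10, 5749/80]
after L6 α=1/4: [9541/80, 8801/40, 29167/320]
after L7 α=3/4: [42181/320, 16481/160, 96367/1280]
→ [132, 103, 75]

query (3,0) [L1,L3,L4,L5,L6,L7] — begin 0,0,0
+L1 (α=1/3) → [53, 238/3, 79/3]
+L3 (α=5/7) → [106/7, 2876/21, 29/3]
+L4 (α=1/4) → [1389/28, 1753/14, 87/2]
+L5 (α=2/3) → [13597/84, 7885/42, 959/6]
+L6 (α=1/7) → [13947/98, 8200/49, 1118/7]
+L7 (α=2/7) → [99331/686, 50996/343, 5674/49]
→ [145, 149, 116]

(1,2) stack=L1,L3,L4,L5,L6; from [0,0,0]:
+L1 (α=1/2) → [86, 37/2, 2]
+L3 (α=1/2) → [333/2, 269/4, 47]
+L4 (α=2/5) → [1719/10, 1431/20, 423/5]
+L5 (α=2/3) → [2719/30, 2837/20, 1633/15]
+L6 (α=1/2) → [4969/60, 3557/40, 2324/15]
→ [83, 89, 155]


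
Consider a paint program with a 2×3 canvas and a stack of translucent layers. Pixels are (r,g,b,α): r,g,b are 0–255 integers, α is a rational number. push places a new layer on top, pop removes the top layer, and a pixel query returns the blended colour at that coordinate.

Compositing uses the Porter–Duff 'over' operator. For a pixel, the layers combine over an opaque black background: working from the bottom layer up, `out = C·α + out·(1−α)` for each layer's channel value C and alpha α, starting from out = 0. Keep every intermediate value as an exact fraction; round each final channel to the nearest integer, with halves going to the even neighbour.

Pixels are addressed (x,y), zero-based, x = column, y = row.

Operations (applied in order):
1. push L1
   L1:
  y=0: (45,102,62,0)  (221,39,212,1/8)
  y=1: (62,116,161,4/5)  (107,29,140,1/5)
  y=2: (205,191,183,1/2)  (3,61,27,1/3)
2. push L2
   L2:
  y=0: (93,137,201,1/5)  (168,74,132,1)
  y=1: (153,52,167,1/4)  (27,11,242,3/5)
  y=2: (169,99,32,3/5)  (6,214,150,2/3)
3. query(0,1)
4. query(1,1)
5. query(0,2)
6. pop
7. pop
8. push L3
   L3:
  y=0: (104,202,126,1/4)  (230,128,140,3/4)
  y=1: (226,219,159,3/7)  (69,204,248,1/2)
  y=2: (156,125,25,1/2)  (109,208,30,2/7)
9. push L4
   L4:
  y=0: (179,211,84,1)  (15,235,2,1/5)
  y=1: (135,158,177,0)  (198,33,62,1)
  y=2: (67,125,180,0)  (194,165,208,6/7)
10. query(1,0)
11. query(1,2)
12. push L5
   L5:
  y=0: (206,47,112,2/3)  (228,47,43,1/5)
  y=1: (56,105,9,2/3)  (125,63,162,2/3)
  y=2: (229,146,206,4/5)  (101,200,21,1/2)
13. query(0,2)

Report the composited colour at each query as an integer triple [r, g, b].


query (0,1) [L1,L2] — begin 0,0,0
+L1 (α=4/5) → [248/5, 464/5, 644/5]
+L2 (α=1/4) → [1509/20, 413/5, 2767/20]
rounded: [75, 83, 138]

query (1,1) [L1,L2] — begin 0,0,0
L1 α=1/5: [107/5, 29/5, 28]
L2 α=3/5: [619/25, 223/25, 782/5]
= [25, 9, 156]

(0,2) stack=L1,L2; from [0,0,0]:
L1 α=1/2: [205/2, 191/2, 183/2]
L2 α=3/5: [712/5, 488/5, 279/5]
→ [142, 98, 56]

at x=1,y=0 over L3,L4:
+L3 (α=3/4) → [345/2, 96, 105]
+L4 (α=1/5) → [141, 619/5, 422/5]
→ [141, 124, 84]

at x=1,y=2 over L3,L4:
after L3 α=2/7: [218/7, 416/7, 60/7]
after L4 α=6/7: [8366/49, 7346/49, 8796/49]
= [171, 150, 180]

(0,2) stack=L3,L4,L5; from [0,0,0]:
+L3 (α=1/2) → [78, 125/2, 25/2]
+L4 (α=0) → [78, 125/2, 25/2]
+L5 (α=4/5) → [994/5, 1293/10, 1673/10]
rounded: [199, 129, 167]


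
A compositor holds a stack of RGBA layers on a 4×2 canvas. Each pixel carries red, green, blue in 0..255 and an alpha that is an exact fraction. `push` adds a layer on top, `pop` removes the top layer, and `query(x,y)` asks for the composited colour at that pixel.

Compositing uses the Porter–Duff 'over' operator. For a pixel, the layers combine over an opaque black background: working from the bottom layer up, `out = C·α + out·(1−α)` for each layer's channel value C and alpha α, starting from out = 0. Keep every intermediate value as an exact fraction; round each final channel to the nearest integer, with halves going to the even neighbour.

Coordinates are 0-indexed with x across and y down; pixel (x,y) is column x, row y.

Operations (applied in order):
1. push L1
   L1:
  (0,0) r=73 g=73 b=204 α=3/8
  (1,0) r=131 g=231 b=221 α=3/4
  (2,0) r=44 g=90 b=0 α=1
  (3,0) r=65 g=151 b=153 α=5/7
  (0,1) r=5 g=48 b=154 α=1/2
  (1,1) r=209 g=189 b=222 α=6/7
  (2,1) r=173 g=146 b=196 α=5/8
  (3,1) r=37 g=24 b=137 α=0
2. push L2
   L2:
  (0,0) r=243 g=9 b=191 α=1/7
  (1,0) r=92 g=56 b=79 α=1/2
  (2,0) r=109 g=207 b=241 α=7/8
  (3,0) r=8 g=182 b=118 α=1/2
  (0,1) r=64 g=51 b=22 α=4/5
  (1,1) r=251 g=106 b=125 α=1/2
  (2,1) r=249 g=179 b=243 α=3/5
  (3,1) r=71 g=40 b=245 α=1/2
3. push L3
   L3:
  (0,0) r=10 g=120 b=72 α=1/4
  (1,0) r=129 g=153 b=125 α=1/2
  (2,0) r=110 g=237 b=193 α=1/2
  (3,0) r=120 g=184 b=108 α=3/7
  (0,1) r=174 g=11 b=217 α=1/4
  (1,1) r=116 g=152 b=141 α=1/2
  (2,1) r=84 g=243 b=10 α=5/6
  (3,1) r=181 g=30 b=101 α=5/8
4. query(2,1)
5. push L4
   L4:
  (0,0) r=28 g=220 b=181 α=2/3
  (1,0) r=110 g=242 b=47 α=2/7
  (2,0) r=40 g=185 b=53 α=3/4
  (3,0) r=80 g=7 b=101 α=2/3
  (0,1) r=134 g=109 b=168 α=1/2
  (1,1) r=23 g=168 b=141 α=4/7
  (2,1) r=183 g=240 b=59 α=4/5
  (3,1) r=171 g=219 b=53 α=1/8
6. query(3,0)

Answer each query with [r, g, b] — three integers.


at x=2,y=1 over L1,L2,L3:
after L1 α=5/8: [865/8, 365/4, 245/2]
after L2 α=3/5: [3853/20, 1439/10, 974/5]
after L3 α=5/6: [12253/120, 13589/60, 204/5]
= [102, 226, 41]

(3,0) stack=L1,L2,L3,L4; from [0,0,0]:
after L1 α=5/7: [325/7, 755/7, 765/7]
after L2 α=1/2: [381/14, 2029/14, 1591/14]
after L3 α=3/7: [3282/49, 7922/49, 5450/49]
after L4 α=2/3: [11122/147, 8608/147, 5116/49]
= [76, 59, 104]


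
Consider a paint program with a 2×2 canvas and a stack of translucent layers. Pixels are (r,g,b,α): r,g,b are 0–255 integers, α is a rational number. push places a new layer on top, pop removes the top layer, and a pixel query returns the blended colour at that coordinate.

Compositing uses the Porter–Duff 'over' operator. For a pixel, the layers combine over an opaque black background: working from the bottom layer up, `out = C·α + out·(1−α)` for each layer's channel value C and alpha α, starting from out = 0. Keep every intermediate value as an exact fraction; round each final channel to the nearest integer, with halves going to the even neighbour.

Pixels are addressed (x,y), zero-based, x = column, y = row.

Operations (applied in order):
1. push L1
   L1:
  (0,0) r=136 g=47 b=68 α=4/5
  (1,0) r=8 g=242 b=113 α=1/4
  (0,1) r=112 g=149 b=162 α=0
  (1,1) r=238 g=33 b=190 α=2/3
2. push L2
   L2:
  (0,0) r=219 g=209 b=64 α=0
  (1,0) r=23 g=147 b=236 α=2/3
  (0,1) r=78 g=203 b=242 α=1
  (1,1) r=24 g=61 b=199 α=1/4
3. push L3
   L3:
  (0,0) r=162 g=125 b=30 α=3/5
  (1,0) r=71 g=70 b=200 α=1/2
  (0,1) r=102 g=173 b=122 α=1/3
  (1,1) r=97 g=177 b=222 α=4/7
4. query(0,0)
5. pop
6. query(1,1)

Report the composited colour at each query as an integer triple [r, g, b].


query (0,0) [L1,L2,L3] — begin 0,0,0
L1 α=4/5: [544/5, 188/5, 272/5]
L2 α=0: [544/5, 188/5, 272/5]
L3 α=3/5: [3518/25, 2251/25, 994/25]
→ [141, 90, 40]

(1,1) stack=L1,L2; from [0,0,0]:
after L1 α=2/3: [476/3, 22, 380/3]
after L2 α=1/4: [125, 127/4, 579/4]
→ [125, 32, 145]


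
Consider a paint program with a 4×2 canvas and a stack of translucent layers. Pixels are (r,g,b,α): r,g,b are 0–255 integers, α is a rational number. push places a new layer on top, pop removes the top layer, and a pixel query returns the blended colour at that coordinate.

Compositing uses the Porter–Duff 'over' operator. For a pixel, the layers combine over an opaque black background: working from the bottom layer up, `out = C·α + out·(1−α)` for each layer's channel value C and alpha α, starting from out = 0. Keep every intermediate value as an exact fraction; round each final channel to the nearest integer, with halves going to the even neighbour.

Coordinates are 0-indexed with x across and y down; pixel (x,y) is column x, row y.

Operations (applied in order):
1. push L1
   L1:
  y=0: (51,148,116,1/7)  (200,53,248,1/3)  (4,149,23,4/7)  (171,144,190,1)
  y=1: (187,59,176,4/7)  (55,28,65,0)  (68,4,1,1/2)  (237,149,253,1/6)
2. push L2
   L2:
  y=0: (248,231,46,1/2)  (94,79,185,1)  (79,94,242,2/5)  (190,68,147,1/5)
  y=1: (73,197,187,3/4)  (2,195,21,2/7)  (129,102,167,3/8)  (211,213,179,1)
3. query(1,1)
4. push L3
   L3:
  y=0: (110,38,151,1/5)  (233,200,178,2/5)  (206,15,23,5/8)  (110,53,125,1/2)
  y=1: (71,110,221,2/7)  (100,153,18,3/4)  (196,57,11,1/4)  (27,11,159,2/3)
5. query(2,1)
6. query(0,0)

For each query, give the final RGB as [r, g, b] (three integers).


at x=1,y=1 over L1,L2:
after L1 α=0: [0, 0, 0]
after L2 α=2/7: [4/7, 390/7, 6]
rounded: [1, 56, 6]

(2,1) stack=L1,L2,L3; from [0,0,0]:
after L1 α=1/2: [34, 2, 1/2]
after L2 α=3/8: [557/8, 79/2, 1007/16]
after L3 α=1/4: [3239/32, 351/8, 3197/64]
→ [101, 44, 50]

at x=0,y=0 over L1,L2,L3:
L1 α=1/7: [51/7, 148/7, 116/7]
L2 α=1/2: [1787/14, 1765/14, 219/7]
L3 α=1/5: [4344/35, 3796/35, 1933/35]
= [124, 108, 55]


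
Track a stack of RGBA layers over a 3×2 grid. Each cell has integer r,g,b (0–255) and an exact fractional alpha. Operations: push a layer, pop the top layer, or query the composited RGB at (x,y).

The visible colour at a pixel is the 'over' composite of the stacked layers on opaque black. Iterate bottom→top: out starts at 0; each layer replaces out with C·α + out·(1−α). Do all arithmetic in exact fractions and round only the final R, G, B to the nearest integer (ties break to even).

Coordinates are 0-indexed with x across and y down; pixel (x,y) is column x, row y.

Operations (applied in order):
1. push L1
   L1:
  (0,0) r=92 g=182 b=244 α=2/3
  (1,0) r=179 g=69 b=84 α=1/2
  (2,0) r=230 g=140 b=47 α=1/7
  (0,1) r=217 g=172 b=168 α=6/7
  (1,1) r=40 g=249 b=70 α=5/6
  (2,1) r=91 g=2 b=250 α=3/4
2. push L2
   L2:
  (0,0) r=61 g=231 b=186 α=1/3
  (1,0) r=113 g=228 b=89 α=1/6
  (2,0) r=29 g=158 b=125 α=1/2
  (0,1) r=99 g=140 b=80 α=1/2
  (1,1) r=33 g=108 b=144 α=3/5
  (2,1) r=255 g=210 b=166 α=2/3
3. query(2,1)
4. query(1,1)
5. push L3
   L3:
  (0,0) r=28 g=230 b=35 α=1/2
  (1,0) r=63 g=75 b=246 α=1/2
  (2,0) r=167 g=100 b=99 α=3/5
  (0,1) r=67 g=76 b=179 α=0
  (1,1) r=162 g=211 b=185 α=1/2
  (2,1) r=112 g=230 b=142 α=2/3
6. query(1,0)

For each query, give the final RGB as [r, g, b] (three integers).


query (2,1) [L1,L2] — begin 0,0,0
L1 α=3/4: [273/4, 3/2, 375/2]
L2 α=2/3: [771/4, 281/2, 1039/6]
rounded: [193, 140, 173]

query (1,1) [L1,L2] — begin 0,0,0
+L1 (α=5/6) → [100/3, 415/2, 175/3]
+L2 (α=3/5) → [497/15, 739/5, 1646/15]
= [33, 148, 110]

at x=1,y=0 over L1,L2,L3:
after L1 α=1/2: [179/2, 69/2, 42]
after L2 α=1/6: [1121/12, 267/4, 299/6]
after L3 α=1/2: [1877/24, 567/8, 1775/12]
→ [78, 71, 148]


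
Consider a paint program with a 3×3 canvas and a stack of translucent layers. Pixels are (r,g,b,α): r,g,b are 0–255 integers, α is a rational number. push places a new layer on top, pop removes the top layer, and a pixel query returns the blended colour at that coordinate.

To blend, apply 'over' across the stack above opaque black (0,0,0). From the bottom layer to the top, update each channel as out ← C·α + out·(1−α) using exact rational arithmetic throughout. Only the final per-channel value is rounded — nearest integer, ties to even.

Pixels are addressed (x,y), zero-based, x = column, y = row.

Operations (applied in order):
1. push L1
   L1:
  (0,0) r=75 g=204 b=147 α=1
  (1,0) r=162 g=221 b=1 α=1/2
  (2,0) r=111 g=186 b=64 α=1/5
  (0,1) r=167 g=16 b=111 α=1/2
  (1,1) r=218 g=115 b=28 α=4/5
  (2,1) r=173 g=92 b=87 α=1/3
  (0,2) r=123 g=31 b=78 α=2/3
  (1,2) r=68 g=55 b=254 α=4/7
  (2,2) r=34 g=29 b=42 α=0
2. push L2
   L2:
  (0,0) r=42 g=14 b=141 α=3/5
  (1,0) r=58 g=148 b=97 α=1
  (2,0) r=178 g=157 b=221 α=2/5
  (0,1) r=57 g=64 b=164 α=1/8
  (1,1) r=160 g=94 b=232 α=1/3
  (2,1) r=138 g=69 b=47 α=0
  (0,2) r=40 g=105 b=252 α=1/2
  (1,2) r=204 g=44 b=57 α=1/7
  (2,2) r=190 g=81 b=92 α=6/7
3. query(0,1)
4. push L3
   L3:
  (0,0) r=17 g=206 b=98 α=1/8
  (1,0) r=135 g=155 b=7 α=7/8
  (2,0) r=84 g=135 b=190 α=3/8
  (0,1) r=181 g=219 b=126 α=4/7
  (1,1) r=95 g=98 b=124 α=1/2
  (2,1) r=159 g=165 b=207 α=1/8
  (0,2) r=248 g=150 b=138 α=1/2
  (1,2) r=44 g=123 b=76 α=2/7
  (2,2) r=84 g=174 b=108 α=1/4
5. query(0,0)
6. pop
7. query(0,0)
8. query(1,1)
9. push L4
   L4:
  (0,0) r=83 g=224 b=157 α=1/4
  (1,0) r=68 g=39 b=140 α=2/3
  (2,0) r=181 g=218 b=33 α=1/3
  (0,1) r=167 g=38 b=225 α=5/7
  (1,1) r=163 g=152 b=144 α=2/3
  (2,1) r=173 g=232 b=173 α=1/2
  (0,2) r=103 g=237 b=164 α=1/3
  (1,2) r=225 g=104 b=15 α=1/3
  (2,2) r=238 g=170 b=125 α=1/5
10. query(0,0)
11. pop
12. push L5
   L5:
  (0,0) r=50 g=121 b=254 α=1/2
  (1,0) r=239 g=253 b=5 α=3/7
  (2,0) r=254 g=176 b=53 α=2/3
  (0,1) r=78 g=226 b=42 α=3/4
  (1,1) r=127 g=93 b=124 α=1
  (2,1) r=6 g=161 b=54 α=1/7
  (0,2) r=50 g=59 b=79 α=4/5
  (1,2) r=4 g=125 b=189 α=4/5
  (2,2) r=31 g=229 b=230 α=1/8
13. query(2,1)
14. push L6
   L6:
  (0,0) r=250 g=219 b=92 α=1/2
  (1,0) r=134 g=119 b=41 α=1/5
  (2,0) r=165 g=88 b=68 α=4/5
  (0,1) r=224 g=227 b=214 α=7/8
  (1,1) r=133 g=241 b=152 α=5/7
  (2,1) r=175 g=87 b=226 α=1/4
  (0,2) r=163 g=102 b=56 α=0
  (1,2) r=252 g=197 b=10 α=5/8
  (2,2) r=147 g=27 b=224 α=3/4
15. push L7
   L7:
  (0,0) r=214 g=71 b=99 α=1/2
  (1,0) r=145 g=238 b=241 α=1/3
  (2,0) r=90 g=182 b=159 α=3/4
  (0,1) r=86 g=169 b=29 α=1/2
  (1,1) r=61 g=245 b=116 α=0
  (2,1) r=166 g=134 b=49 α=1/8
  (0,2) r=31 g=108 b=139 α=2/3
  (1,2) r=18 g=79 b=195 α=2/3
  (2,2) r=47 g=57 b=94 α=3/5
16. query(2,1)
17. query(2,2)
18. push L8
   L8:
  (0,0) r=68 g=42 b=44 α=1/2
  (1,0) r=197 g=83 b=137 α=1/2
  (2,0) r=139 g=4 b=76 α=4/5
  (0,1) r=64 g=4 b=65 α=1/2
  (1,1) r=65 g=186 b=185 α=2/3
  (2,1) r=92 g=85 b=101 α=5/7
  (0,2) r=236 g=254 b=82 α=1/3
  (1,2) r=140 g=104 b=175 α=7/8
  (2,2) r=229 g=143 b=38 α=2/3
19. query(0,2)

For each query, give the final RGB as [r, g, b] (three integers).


query (0,1) [L1,L2] — begin 0,0,0
after L1 α=1/2: [167/2, 8, 111/2]
after L2 α=1/8: [1283/16, 15, 1105/16]
rounded: [80, 15, 69]

at x=0,y=0 over L1,L2,L3:
L1 α=1: [75, 204, 147]
L2 α=3/5: [276/5, 90, 717/5]
L3 α=1/8: [2017/40, 209/2, 5509/40]
= [50, 104, 138]

query (0,0) [L1,L2] — begin 0,0,0
+L1 (α=1) → [75, 204, 147]
+L2 (α=3/5) → [276/5, 90, 717/5]
→ [55, 90, 143]

query (1,1) [L1,L2] — begin 0,0,0
L1 α=4/5: [872/5, 92, 112/5]
L2 α=1/3: [848/5, 278/3, 1384/15]
→ [170, 93, 92]

(0,0) stack=L1,L2,L4; from [0,0,0]:
+L1 (α=1) → [75, 204, 147]
+L2 (α=3/5) → [276/5, 90, 717/5]
+L4 (α=1/4) → [1243/20, 247/2, 734/5]
→ [62, 124, 147]

(2,1) stack=L1,L2,L5; from [0,0,0]:
L1 α=1/3: [173/3, 92/3, 29]
L2 α=0: [173/3, 92/3, 29]
L5 α=1/7: [352/7, 345/7, 228/7]
rounded: [50, 49, 33]

at x=2,y=1 over L1,L2,L5,L6,L7:
+L1 (α=1/3) → [173/3, 92/3, 29]
+L2 (α=0) → [173/3, 92/3, 29]
+L5 (α=1/7) → [352/7, 345/7, 228/7]
+L6 (α=1/4) → [2281/28, 411/7, 1133/14]
+L7 (α=1/8) → [2945/32, 545/8, 1231/16]
→ [92, 68, 77]

at x=2,y=2 over L1,L2,L5,L6,L7:
after L1 α=0: [0, 0, 0]
after L2 α=6/7: [1140/7, 486/7, 552/7]
after L5 α=1/8: [1171/8, 715/8, 391/4]
after L6 α=3/4: [4699/32, 1363/32, 3079/16]
after L7 α=3/5: [1391/16, 4099/80, 1067/8]
→ [87, 51, 133]

(0,2) stack=L1,L2,L5,L6,L7,L8; from [0,0,0]:
L1 α=2/3: [82, 62/3, 52]
L2 α=1/2: [61, 377/6, 152]
L5 α=4/5: [261/5, 1793/30, 468/5]
L6 α=0: [261/5, 1793/30, 468/5]
L7 α=2/3: [571/15, 8273/90, 1858/15]
L8 α=1/3: [4682/45, 19703/135, 4946/45]
rounded: [104, 146, 110]


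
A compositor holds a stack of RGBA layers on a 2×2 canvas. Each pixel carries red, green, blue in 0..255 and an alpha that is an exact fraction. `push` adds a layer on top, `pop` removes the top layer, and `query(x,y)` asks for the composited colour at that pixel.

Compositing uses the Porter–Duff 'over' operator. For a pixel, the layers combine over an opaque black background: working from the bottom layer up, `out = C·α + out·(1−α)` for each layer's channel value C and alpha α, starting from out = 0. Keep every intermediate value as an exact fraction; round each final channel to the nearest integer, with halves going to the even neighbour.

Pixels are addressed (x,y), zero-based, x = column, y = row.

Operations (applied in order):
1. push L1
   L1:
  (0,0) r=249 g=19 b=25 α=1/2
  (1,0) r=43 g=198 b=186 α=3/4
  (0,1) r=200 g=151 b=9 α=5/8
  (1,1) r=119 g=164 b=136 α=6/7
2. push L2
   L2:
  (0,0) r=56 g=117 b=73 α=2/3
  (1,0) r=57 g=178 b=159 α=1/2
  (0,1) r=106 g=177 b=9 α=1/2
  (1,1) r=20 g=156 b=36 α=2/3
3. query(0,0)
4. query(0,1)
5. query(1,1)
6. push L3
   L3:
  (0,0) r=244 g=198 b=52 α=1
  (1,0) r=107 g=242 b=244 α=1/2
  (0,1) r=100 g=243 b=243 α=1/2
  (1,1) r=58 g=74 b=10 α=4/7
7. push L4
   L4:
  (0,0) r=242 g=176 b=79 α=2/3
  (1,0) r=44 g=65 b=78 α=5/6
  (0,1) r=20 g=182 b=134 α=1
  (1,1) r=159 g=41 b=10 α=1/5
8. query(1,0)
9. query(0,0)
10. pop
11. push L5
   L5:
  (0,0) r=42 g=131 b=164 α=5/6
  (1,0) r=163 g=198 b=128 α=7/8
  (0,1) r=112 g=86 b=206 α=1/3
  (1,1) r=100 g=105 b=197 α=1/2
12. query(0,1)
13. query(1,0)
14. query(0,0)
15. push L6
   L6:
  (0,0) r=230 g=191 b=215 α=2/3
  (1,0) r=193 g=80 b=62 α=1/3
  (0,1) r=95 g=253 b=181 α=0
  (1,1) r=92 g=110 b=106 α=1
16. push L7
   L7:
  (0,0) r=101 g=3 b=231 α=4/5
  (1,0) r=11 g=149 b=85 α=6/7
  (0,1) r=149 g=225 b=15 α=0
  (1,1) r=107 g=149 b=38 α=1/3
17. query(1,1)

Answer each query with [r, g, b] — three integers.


at x=0,y=0 over L1,L2:
L1 α=1/2: [249/2, 19/2, 25/2]
L2 α=2/3: [473/6, 487/6, 317/6]
→ [79, 81, 53]

at x=0,y=1 over L1,L2:
+L1 (α=5/8) → [125, 755/8, 45/8]
+L2 (α=1/2) → [231/2, 2171/16, 117/16]
→ [116, 136, 7]

(1,1) stack=L1,L2; from [0,0,0]:
+L1 (α=6/7) → [102, 984/7, 816/7]
+L2 (α=2/3) → [142/3, 1056/7, 440/7]
→ [47, 151, 63]

at x=1,y=0 over L1,L2,L3,L4:
after L1 α=3/4: [129/4, 297/2, 279/2]
after L2 α=1/2: [357/8, 653/4, 597/4]
after L3 α=1/2: [1213/16, 1621/8, 1573/8]
after L4 α=5/6: [4733/96, 1407/16, 4693/48]
→ [49, 88, 98]

query (0,0) [L1,L2,L3,L4] — begin 0,0,0
L1 α=1/2: [249/2, 19/2, 25/2]
L2 α=2/3: [473/6, 487/6, 317/6]
L3 α=1: [244, 198, 52]
L4 α=2/3: [728/3, 550/3, 70]
rounded: [243, 183, 70]

(0,1) stack=L1,L2,L3,L5; from [0,0,0]:
after L1 α=5/8: [125, 755/8, 45/8]
after L2 α=1/2: [231/2, 2171/16, 117/16]
after L3 α=1/2: [431/4, 6059/32, 4005/32]
after L5 α=1/3: [655/6, 7435/48, 7301/48]
rounded: [109, 155, 152]

(1,0) stack=L1,L2,L3,L5; from [0,0,0]:
+L1 (α=3/4) → [129/4, 297/2, 279/2]
+L2 (α=1/2) → [357/8, 653/4, 597/4]
+L3 (α=1/2) → [1213/16, 1621/8, 1573/8]
+L5 (α=7/8) → [19469/128, 12709/64, 8741/64]
rounded: [152, 199, 137]

query (0,0) [L1,L2,L3,L5] — begin 0,0,0
L1 α=1/2: [249/2, 19/2, 25/2]
L2 α=2/3: [473/6, 487/6, 317/6]
L3 α=1: [244, 198, 52]
L5 α=5/6: [227/3, 853/6, 436/3]
rounded: [76, 142, 145]

(1,1) stack=L1,L2,L3,L5,L6,L7; from [0,0,0]:
L1 α=6/7: [102, 984/7, 816/7]
L2 α=2/3: [142/3, 1056/7, 440/7]
L3 α=4/7: [374/7, 5240/49, 1600/49]
L5 α=1/2: [537/7, 10385/98, 11253/98]
L6 α=1: [92, 110, 106]
L7 α=1/3: [97, 123, 250/3]
rounded: [97, 123, 83]


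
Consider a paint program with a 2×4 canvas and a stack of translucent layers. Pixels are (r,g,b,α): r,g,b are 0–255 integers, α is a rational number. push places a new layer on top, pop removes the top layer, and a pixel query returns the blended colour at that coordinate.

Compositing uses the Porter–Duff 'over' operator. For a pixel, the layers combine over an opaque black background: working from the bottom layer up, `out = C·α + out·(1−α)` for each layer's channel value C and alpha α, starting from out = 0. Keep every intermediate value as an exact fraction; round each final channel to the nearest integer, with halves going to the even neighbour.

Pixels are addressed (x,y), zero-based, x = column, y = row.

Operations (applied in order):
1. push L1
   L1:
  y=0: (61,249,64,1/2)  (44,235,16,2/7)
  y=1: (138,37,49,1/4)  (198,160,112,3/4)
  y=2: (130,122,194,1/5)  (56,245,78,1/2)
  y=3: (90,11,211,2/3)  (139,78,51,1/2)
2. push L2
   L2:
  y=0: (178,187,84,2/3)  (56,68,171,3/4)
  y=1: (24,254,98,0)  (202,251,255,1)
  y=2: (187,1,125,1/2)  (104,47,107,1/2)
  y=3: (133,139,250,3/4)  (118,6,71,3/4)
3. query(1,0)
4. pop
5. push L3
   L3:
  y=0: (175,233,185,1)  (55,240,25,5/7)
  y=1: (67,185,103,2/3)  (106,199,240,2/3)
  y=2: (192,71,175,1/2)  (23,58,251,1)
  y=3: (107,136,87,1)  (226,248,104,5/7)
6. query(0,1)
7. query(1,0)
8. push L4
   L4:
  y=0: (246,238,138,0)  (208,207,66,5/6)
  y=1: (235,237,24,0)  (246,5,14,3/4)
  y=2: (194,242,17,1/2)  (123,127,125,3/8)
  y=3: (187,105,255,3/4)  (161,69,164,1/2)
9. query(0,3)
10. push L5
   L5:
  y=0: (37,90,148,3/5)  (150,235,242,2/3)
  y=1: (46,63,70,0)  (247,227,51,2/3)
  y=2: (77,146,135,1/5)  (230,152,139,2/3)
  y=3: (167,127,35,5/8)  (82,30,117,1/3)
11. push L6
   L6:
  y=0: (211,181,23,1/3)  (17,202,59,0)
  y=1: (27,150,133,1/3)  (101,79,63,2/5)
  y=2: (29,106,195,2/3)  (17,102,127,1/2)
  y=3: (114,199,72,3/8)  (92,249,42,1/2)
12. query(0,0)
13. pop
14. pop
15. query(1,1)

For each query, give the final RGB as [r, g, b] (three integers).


query (1,0) [L1,L2] — begin 0,0,0
L1 α=2/7: [88/7, 470/7, 32/7]
L2 α=3/4: [316/7, 949/14, 3623/28]
→ [45, 68, 129]

query (0,1) [L1,L3] — begin 0,0,0
L1 α=1/4: [69/2, 37/4, 49/4]
L3 α=2/3: [337/6, 1517/12, 291/4]
= [56, 126, 73]

at x=1,y=0 over L1,L3:
L1 α=2/7: [88/7, 470/7, 32/7]
L3 α=5/7: [2101/49, 9340/49, 939/49]
= [43, 191, 19]

at x=0,y=3 over L1,L3,L4:
L1 α=2/3: [60, 22/3, 422/3]
L3 α=1: [107, 136, 87]
L4 α=3/4: [167, 451/4, 213]
= [167, 113, 213]

at x=0,y=0 over L1,L3,L4,L5,L6:
+L1 (α=1/2) → [61/2, 249/2, 32]
+L3 (α=1) → [175, 233, 185]
+L4 (α=0) → [175, 233, 185]
+L5 (α=3/5) → [461/5, 736/5, 814/5]
+L6 (α=1/3) → [659/5, 2377/15, 581/5]
→ [132, 158, 116]

at x=1,y=1 over L1,L3,L4:
after L1 α=3/4: [297/2, 120, 84]
after L3 α=2/3: [721/6, 518/3, 188]
after L4 α=3/4: [5149/24, 563/12, 115/2]
→ [215, 47, 58]


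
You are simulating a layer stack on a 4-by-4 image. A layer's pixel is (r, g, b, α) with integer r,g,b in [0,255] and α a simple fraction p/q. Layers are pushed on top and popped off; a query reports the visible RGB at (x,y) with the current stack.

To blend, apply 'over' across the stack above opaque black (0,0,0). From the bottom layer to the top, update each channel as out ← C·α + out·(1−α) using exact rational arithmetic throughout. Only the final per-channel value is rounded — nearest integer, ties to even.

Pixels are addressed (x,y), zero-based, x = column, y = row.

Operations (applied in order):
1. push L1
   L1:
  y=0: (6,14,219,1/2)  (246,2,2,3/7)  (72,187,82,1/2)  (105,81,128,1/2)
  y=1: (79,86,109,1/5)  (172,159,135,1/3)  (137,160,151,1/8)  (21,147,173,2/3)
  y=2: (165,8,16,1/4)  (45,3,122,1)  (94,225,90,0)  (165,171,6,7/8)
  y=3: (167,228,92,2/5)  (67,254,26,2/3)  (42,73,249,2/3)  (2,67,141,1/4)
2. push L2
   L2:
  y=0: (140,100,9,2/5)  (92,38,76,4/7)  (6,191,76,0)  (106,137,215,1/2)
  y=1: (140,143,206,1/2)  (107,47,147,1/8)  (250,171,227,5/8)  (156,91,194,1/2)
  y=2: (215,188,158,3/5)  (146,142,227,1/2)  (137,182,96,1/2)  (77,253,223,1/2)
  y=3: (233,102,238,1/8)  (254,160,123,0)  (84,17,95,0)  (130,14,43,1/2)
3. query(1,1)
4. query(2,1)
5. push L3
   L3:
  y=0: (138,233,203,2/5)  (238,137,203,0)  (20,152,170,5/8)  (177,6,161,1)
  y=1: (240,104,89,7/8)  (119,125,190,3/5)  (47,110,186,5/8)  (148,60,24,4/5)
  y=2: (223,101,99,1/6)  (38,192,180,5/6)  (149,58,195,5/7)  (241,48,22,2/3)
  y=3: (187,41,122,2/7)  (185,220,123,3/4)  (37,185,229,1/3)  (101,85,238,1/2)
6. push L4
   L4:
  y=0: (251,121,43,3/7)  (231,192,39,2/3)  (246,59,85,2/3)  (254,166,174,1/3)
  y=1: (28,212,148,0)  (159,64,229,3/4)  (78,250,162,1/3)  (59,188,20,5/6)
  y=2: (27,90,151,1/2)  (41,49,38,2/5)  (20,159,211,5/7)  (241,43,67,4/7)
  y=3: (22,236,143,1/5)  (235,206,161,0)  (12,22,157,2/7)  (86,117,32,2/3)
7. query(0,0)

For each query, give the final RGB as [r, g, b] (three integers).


at x=1,y=1 over L1,L2:
after L1 α=1/3: [172/3, 53, 45]
after L2 α=1/8: [1525/24, 209/4, 231/4]
→ [64, 52, 58]

(2,1) stack=L1,L2; from [0,0,0]:
L1 α=1/8: [137/8, 20, 151/8]
L2 α=5/8: [10411/64, 915/8, 9533/64]
= [163, 114, 149]

(0,0) stack=L1,L2,L3,L4; from [0,0,0]:
L1 α=1/2: [3, 7, 219/2]
L2 α=2/5: [289/5, 221/5, 693/10]
L3 α=2/5: [2247/25, 2993/25, 6139/50]
L4 α=3/7: [27813/175, 21047/175, 15503/175]
= [159, 120, 89]


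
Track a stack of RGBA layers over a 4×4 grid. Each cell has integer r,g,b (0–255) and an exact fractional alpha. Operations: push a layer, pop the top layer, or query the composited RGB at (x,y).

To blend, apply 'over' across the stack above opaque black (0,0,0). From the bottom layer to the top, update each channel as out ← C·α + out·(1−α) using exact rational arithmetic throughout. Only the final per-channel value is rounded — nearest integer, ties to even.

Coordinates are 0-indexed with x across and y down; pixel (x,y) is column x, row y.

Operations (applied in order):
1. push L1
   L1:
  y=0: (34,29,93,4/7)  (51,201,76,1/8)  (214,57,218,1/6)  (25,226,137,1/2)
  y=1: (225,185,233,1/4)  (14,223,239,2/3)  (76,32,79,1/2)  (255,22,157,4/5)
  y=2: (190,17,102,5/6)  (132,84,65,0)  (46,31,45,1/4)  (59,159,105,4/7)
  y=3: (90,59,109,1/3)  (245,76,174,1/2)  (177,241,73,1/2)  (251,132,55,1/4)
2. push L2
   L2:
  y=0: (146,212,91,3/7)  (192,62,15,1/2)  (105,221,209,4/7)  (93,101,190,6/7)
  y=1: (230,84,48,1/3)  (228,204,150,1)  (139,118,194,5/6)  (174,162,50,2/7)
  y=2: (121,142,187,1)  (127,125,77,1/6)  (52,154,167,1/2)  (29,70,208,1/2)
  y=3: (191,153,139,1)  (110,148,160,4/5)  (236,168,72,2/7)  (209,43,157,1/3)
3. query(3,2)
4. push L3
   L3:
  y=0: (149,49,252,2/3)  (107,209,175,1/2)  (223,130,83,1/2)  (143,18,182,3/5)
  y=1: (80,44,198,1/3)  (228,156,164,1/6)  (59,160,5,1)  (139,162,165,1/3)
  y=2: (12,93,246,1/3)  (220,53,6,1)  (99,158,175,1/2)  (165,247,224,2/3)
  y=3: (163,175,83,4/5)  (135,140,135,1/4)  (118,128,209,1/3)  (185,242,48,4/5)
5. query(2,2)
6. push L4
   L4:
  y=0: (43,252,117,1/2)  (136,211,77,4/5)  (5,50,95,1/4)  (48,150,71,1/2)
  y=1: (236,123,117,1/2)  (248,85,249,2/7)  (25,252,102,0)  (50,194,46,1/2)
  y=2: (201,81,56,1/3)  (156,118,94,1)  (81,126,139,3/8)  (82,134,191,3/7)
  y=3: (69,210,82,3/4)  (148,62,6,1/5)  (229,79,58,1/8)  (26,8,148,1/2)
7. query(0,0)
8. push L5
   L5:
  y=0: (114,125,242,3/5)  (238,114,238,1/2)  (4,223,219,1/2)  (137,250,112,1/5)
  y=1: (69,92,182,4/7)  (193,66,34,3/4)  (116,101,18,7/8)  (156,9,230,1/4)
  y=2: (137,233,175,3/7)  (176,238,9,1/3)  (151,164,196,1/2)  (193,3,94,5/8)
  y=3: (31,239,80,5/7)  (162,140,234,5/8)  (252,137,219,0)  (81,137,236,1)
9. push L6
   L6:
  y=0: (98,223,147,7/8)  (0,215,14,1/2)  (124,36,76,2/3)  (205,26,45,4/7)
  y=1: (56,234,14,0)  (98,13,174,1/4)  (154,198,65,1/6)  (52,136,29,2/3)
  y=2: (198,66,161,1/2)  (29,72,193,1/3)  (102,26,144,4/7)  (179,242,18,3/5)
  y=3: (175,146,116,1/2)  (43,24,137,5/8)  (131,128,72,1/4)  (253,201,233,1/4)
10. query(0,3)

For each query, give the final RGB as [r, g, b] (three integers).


at x=3,y=2 over L1,L2:
+L1 (α=4/7) → [236/7, 636/7, 60]
+L2 (α=1/2) → [439/14, 563/7, 134]
→ [31, 80, 134]

(2,2) stack=L1,L2,L3; from [0,0,0]:
after L1 α=1/4: [23/2, 31/4, 45/4]
after L2 α=1/2: [127/4, 647/8, 713/8]
after L3 α=1/2: [523/8, 1911/16, 2113/16]
= [65, 119, 132]

at x=0,y=0 over L1,L2,L3,L4:
after L1 α=4/7: [136/7, 116/7, 372/7]
after L2 α=3/7: [3610/49, 4916/49, 3399/49]
after L3 α=2/3: [18212/147, 9718/147, 9365/49]
after L4 α=1/2: [24533/294, 23381/147, 7549/49]
rounded: [83, 159, 154]

(0,3) stack=L1,L2,L3,L4,L5,L6; from [0,0,0]:
+L1 (α=1/3) → [30, 59/3, 109/3]
+L2 (α=1) → [191, 153, 139]
+L3 (α=4/5) → [843/5, 853/5, 471/5]
+L4 (α=3/4) → [939/10, 4003/20, 1701/20]
+L5 (α=5/7) → [1714/35, 2279/10, 5701/70]
+L6 (α=1/2) → [7839/70, 3739/20, 13821/140]
= [112, 187, 99]
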